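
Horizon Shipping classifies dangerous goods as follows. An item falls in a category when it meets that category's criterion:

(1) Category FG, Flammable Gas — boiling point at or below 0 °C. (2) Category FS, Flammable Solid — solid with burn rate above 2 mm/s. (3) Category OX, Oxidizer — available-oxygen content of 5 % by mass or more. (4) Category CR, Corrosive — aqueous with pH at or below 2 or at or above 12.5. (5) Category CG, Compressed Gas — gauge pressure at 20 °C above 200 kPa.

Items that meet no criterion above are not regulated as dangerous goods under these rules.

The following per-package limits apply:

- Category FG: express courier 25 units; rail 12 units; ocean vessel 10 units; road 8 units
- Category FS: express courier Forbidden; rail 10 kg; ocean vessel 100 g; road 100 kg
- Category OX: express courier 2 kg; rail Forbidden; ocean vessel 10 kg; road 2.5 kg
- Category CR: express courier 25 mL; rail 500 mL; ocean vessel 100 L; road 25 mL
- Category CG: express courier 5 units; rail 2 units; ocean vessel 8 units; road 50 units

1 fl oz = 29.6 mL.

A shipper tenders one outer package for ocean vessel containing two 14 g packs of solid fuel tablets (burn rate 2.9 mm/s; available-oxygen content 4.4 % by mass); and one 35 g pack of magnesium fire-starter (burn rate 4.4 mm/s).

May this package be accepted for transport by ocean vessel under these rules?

Yes

Burn rate 2.9 mm/s meets the Category FS criterion (Flammable Solid), so the solid fuel tablets are Category FS.
Burn rate 4.4 mm/s meets the Category FS criterion (Flammable Solid), so the magnesium fire-starter is Category FS.
Total Category FS: (two 14 g packs = 28 g) + 35 g = 63 g.
That is within the Category FS ocean vessel limit of 100 g.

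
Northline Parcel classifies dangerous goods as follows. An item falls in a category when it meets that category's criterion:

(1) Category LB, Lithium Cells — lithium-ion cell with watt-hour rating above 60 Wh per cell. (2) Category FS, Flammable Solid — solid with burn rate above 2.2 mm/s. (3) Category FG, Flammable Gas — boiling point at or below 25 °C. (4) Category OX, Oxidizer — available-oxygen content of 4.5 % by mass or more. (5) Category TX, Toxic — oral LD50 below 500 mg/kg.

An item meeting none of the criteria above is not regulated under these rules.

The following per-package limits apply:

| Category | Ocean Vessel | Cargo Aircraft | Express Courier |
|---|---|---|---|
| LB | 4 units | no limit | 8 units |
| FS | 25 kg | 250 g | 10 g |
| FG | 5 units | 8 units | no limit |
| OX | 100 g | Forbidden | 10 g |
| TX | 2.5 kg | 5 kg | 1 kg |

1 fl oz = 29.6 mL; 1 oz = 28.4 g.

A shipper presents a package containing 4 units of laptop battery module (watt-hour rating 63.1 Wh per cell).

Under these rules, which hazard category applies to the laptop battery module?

Watt-hour rating 63.1 Wh per cell meets the Category LB criterion (Lithium Cells), so the laptop battery module is Category LB.

Category LB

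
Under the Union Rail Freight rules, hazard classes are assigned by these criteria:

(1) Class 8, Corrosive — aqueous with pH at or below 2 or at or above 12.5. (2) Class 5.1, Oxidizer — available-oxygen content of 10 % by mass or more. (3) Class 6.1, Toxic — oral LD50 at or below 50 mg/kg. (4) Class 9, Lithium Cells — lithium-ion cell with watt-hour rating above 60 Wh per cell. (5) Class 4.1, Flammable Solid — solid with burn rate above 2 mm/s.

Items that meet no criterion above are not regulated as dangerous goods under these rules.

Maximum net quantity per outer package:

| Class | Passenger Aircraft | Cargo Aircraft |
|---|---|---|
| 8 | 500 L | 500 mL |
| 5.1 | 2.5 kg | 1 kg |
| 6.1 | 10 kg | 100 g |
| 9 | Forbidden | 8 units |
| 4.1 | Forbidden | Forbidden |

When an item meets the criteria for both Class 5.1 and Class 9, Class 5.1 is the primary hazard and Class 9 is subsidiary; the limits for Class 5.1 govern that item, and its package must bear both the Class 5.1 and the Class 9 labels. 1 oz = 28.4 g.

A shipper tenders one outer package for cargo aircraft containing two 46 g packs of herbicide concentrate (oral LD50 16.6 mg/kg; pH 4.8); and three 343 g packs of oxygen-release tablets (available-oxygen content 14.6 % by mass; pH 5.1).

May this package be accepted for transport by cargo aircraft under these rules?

With oral LD50 16.6 mg/kg (≤ 50 mg/kg), the herbicide concentrate falls in Class 6.1.
Available-oxygen content 14.6 % by mass meets the Class 5.1 criterion (Oxidizer), so the oxygen-release tablets are Class 5.1.
Class 6.1 quantity: two 46 g packs = 92 g.
That is within the Class 6.1 cargo aircraft limit of 100 g.
Class 5.1 quantity: three 343 g packs = 1.029 kg.
1.029 kg > 1 kg (cargo aircraft limit, Class 5.1) — over the limit.

No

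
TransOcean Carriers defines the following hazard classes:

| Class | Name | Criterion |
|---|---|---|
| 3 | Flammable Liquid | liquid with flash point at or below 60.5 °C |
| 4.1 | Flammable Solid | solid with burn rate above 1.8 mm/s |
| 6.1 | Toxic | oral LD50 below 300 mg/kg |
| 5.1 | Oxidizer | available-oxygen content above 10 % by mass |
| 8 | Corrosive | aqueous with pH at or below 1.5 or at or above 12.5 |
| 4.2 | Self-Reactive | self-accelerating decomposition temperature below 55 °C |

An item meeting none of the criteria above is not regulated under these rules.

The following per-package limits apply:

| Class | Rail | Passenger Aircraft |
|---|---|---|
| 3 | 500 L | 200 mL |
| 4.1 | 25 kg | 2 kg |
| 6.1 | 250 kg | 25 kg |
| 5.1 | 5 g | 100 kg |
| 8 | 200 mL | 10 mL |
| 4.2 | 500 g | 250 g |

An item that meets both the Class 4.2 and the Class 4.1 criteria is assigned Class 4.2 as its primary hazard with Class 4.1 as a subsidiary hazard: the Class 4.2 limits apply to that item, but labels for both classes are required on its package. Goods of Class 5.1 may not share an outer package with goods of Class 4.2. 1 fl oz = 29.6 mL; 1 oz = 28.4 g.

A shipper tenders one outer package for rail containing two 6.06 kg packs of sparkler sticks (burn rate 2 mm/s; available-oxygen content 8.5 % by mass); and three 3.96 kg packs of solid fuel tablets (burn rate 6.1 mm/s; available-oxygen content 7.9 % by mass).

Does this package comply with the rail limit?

With burn rate 2 mm/s (> 1.8 mm/s), the sparkler sticks fall in Class 4.1.
The solid fuel tablets have burn rate 6.1 mm/s, which is > 1.8 mm/s, so they are Class 4.1 (Flammable Solid).
Class 4.1 net quantity: (two 6.06 kg packs = 12.12 kg) + (three 3.96 kg packs = 11.88 kg) = 24 kg.
That is within the Class 4.1 rail limit of 25 kg.

Yes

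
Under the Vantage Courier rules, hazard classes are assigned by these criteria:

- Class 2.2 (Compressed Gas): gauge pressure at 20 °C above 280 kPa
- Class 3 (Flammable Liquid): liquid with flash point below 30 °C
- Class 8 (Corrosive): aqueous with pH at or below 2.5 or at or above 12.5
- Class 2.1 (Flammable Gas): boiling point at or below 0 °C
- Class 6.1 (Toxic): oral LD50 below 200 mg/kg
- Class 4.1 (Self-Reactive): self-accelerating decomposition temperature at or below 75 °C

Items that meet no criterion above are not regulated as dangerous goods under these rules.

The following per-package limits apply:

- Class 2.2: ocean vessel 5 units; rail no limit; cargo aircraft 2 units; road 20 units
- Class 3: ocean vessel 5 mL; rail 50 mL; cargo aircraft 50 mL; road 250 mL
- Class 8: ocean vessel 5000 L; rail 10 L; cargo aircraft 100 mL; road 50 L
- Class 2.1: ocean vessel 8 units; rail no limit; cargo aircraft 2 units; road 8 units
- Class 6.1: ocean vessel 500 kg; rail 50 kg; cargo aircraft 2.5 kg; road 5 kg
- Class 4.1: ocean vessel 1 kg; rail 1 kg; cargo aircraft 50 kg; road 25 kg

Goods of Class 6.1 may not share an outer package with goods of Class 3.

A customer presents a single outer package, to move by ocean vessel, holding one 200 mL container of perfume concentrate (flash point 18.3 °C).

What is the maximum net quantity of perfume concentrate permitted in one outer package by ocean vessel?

5 mL

With flash point 18.3 °C (< 30 °C), the perfume concentrate falls in Class 3.
The ocean vessel limit for Class 3 is 5 mL.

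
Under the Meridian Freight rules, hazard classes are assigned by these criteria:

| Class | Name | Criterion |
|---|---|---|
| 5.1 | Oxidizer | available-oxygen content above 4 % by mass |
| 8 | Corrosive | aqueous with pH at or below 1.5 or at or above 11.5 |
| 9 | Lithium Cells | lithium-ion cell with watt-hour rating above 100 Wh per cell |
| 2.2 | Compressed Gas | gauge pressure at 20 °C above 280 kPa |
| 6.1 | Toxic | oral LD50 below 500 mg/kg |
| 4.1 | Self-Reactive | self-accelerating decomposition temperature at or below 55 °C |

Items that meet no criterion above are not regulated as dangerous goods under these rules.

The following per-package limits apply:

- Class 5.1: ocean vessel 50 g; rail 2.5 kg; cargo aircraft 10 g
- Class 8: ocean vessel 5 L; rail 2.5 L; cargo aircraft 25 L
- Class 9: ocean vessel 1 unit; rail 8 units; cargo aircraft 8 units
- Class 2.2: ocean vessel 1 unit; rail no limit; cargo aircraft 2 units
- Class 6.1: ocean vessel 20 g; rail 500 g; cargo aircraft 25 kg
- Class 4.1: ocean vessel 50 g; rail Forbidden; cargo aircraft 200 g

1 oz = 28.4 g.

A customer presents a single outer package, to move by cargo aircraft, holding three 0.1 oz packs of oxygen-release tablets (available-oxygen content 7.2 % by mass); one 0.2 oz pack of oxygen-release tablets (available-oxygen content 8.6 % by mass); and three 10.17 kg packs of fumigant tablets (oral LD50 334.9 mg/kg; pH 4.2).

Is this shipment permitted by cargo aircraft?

With available-oxygen content 7.2 % by mass (> 4 % by mass), the oxygen-release tablets fall in Class 5.1.
Available-oxygen content 8.6 % by mass meets the Class 5.1 criterion (Oxidizer), so the oxygen-release tablets are Class 5.1.
Fumigant tablets: oral LD50 334.9 mg/kg < 500 mg/kg → Class 6.1 (Toxic).
Total Class 5.1: (three 0.1 oz packs = 8.52 g) + (one 0.2 oz pack = 5.68 g) = 14.2 g.
14.2 g exceeds the cargo aircraft limit of 10 g for Class 5.1.
Class 6.1 quantity: three 10.17 kg packs = 30.51 kg.
That exceeds the Class 6.1 cargo aircraft limit of 25 kg.

No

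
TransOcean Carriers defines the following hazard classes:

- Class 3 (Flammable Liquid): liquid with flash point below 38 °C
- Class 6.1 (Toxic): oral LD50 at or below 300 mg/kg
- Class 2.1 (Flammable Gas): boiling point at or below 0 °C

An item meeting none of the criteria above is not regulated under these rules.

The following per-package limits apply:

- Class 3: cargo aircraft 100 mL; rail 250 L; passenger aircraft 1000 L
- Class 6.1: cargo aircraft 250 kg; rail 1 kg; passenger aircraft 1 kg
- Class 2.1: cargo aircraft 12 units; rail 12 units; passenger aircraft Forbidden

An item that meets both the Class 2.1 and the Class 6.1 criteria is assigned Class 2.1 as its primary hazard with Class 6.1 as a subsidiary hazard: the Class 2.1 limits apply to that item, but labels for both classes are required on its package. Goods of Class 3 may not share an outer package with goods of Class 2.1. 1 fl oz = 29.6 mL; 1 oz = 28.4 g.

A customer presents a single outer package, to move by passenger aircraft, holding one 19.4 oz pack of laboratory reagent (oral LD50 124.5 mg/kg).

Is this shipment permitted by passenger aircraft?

Yes

The laboratory reagent has oral LD50 124.5 mg/kg, which is ≤ 300 mg/kg, so it is Class 6.1 (Toxic).
Class 6.1 quantity: one 19.4 oz pack = 550.96 g.
550.96 g ≤ 1 kg (passenger aircraft limit, Class 6.1) — within limit.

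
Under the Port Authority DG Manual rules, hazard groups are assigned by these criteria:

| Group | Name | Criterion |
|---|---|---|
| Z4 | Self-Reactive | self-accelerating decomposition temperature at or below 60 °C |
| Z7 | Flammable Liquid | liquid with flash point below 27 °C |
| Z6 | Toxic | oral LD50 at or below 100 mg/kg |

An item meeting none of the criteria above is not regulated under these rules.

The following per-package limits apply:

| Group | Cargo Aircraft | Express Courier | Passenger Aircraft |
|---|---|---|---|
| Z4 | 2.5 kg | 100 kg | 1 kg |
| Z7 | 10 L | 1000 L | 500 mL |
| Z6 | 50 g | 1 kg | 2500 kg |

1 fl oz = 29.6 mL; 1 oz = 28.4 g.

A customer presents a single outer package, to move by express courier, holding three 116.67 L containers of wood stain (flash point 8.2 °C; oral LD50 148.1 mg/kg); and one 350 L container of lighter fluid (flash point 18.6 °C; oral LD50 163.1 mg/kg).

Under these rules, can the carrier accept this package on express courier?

The wood stain has flash point 8.2 °C, which is < 27 °C, so it is Group Z7 (Flammable Liquid).
Lighter fluid: flash point 18.6 °C < 27 °C → Group Z7 (Flammable Liquid).
Total Group Z7: (three 116.67 L containers = 350.01 L) + 350 L = 700.01 L.
That is within the Group Z7 express courier limit of 1000 L.

Yes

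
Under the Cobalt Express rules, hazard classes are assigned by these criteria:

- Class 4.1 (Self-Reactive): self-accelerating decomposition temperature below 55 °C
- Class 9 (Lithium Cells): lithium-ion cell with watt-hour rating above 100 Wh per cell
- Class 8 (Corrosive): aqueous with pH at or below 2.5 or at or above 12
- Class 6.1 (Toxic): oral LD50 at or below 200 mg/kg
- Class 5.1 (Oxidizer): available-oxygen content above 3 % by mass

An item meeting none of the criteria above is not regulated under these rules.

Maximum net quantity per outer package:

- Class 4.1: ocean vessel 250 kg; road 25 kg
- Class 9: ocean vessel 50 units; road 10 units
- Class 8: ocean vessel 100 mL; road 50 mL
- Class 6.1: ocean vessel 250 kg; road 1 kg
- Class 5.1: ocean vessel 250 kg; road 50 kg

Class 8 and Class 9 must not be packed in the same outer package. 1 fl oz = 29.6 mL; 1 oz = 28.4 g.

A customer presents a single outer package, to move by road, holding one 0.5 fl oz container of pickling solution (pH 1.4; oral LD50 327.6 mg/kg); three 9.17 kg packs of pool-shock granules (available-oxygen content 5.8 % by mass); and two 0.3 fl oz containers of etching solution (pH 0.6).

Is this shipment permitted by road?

Yes

With pH 1.4 (≤ 2.5), the pickling solution falls in Class 8.
Available-oxygen content 5.8 % by mass meets the Class 5.1 criterion (Oxidizer), so the pool-shock granules are Class 5.1.
pH 0.6 meets the Class 8 criterion (Corrosive), so the etching solution is Class 8.
Class 8 net quantity: (one 0.5 fl oz container = 14.8 mL) + (two 0.3 fl oz containers = 17.76 mL) = 32.56 mL.
32.56 mL is within the road limit of 50 mL for Class 8.
Class 5.1 quantity: three 9.17 kg packs = 27.51 kg.
27.51 kg ≤ 50 kg (road limit, Class 5.1) — within limit.
The segregation rule (Class 8 with Class 9) does not apply to Class 8 with Class 5.1.
Every hazard class is within its road limit and no segregation rule is violated.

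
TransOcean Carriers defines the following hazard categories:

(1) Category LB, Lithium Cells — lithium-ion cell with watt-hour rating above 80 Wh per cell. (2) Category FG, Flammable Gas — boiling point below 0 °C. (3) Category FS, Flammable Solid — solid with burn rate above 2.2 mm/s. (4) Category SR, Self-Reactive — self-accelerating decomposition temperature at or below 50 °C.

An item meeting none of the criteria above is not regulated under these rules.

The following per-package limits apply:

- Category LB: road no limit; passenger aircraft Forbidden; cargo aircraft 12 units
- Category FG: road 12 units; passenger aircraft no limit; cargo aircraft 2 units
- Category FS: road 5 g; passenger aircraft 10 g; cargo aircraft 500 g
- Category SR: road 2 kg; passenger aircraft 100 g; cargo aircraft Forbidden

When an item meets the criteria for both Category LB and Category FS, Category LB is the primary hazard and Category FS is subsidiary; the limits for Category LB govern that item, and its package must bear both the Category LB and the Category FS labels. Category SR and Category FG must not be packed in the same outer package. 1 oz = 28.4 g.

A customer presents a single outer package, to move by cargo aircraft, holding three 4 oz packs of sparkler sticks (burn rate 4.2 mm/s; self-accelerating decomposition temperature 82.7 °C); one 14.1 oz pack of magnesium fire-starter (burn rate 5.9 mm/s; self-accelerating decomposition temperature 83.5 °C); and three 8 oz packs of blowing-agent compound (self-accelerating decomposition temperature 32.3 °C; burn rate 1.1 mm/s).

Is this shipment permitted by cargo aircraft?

No

With burn rate 4.2 mm/s (> 2.2 mm/s), the sparkler sticks fall in Category FS.
The magnesium fire-starter has burn rate 5.9 mm/s, which is > 2.2 mm/s, so it is Category FS (Flammable Solid).
The blowing-agent compound has self-accelerating decomposition temperature 32.3 °C, which is ≤ 50 °C, so it is Category SR (Self-Reactive).
Total Category FS: (three 4 oz packs = 340.8 g) + (one 14.1 oz pack = 400.44 g) = 741.24 g.
741.24 g exceeds the cargo aircraft limit of 500 g for Category FS.
Category SR quantity: three 8 oz packs = 681.6 g.
By cargo aircraft, Category SR is Forbidden regardless of quantity.
The segregation rule (Category SR with Category FG) does not apply to Category FS with Category SR.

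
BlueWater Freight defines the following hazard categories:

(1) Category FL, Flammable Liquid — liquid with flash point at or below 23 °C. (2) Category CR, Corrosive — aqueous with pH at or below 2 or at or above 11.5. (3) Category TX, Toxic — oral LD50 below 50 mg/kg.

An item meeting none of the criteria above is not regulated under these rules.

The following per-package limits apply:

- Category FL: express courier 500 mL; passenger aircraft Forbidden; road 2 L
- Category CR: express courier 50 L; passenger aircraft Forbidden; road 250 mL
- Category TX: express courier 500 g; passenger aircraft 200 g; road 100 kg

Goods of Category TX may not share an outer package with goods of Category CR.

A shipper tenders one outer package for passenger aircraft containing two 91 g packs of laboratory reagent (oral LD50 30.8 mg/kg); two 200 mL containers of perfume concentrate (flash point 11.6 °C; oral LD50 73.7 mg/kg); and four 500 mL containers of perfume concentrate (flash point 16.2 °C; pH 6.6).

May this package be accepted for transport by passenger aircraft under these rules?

No

Laboratory reagent: oral LD50 30.8 mg/kg < 50 mg/kg → Category TX (Toxic).
The perfume concentrate has flash point 11.6 °C, which is ≤ 23 °C, so it is Category FL (Flammable Liquid).
With flash point 16.2 °C (≤ 23 °C), the perfume concentrate falls in Category FL.
Category TX quantity: two 91 g packs = 182 g.
182 g is within the passenger aircraft limit of 200 g for Category TX.
Category FL net quantity: (two 200 mL containers = 400 mL) + (four 500 mL containers = 2 L) = 2.4 L.
By passenger aircraft, Category FL is Forbidden regardless of quantity.
The segregation rule (Category TX with Category CR) does not apply to Category TX with Category FL.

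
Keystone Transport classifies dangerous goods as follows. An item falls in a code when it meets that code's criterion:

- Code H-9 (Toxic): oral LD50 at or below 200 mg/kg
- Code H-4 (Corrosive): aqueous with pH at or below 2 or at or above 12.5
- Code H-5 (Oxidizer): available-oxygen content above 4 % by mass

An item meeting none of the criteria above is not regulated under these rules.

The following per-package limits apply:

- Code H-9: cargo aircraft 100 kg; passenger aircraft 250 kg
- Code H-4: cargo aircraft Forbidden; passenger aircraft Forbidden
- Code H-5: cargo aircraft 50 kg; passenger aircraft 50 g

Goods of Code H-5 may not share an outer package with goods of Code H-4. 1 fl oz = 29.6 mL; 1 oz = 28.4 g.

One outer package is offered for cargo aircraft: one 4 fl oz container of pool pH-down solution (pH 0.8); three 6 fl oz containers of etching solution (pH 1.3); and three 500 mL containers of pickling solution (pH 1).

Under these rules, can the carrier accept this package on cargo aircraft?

Pool pH-down solution: pH 0.8 ≤ 2 → Code H-4 (Corrosive).
Etching solution: pH 1.3 ≤ 2 → Code H-4 (Corrosive).
pH 1 meets the Code H-4 criterion (Corrosive), so the pickling solution is Code H-4.
Total Code H-4: (one 4 fl oz container = 118.4 mL) + (three 6 fl oz containers = 532.8 mL) + (three 500 mL containers = 1.5 L) = 2151.2 mL.
Code H-4 is Forbidden by cargo aircraft.

No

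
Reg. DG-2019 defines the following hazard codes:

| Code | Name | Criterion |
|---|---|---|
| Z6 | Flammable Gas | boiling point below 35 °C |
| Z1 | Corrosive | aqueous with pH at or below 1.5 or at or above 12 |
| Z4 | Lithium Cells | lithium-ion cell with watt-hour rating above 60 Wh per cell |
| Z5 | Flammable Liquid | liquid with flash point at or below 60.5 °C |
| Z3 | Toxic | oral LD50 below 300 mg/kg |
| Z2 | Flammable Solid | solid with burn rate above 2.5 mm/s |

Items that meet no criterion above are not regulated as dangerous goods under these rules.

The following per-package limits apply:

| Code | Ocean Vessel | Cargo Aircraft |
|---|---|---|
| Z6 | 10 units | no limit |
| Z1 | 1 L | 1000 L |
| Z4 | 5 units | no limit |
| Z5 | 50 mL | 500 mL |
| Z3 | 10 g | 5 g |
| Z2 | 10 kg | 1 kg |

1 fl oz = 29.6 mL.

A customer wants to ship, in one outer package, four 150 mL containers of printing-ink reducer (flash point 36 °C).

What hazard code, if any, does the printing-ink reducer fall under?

The printing-ink reducer has flash point 36 °C, which is ≤ 60.5 °C, so it is Code Z5 (Flammable Liquid).

Code Z5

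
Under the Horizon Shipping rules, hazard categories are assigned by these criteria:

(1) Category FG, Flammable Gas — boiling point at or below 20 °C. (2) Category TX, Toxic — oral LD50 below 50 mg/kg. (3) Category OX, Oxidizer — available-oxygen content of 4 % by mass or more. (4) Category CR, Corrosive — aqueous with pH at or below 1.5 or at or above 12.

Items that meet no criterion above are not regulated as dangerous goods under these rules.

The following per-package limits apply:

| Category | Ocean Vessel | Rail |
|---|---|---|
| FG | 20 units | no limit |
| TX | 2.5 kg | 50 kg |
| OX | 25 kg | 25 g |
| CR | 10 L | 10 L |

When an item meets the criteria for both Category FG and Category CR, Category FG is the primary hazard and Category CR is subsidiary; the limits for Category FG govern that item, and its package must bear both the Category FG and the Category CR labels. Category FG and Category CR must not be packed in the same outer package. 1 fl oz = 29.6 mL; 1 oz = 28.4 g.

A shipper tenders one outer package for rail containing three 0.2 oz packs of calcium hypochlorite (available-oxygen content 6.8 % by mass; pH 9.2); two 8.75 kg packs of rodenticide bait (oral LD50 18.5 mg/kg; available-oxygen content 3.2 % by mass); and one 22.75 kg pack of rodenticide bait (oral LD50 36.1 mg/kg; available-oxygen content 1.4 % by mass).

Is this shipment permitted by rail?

With available-oxygen content 6.8 % by mass (≥ 4 % by mass), the calcium hypochlorite falls in Category OX.
The rodenticide bait has oral LD50 18.5 mg/kg, which is < 50 mg/kg, so it is Category TX (Toxic).
Oral LD50 36.1 mg/kg meets the Category TX criterion (Toxic), so the rodenticide bait is Category TX.
Category TX net quantity: (two 8.75 kg packs = 17.5 kg) + 22.75 kg = 40.25 kg.
40.25 kg is within the rail limit of 50 kg for Category TX.
Category OX quantity: three 0.2 oz packs = 17.04 g.
That is within the Category OX rail limit of 25 g.
The segregation rule (Category FG with Category CR) does not apply to Category TX with Category OX.
Every hazard category is within its rail limit and no segregation rule is violated.

Yes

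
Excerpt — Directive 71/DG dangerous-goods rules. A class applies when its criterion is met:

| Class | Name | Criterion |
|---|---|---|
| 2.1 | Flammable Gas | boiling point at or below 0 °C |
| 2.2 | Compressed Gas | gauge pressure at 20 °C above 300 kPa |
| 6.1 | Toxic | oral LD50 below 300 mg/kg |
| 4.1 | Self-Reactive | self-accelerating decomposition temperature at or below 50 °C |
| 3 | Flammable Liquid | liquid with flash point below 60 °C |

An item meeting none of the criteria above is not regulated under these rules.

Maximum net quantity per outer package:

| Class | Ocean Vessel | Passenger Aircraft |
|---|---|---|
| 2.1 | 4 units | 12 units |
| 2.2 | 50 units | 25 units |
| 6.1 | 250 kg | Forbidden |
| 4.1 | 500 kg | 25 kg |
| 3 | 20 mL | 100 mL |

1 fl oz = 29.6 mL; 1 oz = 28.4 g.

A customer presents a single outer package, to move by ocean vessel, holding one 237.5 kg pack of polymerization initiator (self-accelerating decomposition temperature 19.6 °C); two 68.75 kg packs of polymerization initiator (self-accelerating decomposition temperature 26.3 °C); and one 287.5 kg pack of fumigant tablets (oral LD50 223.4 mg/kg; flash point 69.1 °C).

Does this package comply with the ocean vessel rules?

Self-accelerating decomposition temperature 19.6 °C meets the Class 4.1 criterion (Self-Reactive), so the polymerization initiator is Class 4.1.
Self-accelerating decomposition temperature 26.3 °C meets the Class 4.1 criterion (Self-Reactive), so the polymerization initiator is Class 4.1.
With oral LD50 223.4 mg/kg (< 300 mg/kg), the fumigant tablets fall in Class 6.1.
Class 4.1 net quantity: 237.5 kg + (two 68.75 kg packs = 137.5 kg) = 375 kg.
375 kg is within the ocean vessel limit of 500 kg for Class 4.1.
Class 6.1 quantity: 287.5 kg.
287.5 kg exceeds the ocean vessel limit of 250 kg for Class 6.1.

No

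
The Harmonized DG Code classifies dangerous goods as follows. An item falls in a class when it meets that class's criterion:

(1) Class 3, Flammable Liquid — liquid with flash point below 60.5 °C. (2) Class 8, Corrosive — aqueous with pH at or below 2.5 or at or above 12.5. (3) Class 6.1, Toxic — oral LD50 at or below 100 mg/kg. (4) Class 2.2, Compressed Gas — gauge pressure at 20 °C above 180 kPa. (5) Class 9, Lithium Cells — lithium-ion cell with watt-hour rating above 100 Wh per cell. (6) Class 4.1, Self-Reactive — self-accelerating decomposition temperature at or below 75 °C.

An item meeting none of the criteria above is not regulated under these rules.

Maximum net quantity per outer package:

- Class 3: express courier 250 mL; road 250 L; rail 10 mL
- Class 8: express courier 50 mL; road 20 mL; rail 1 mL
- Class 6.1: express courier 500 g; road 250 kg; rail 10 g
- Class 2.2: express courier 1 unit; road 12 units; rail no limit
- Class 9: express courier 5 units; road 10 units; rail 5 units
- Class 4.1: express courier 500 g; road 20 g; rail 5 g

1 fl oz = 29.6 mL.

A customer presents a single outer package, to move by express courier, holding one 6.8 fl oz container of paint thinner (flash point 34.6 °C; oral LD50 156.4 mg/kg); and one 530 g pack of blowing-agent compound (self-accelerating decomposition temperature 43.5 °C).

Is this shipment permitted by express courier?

Flash point 34.6 °C meets the Class 3 criterion (Flammable Liquid), so the paint thinner is Class 3.
Self-accelerating decomposition temperature 43.5 °C meets the Class 4.1 criterion (Self-Reactive), so the blowing-agent compound is Class 4.1.
Class 4.1 quantity: 530 g.
530 g > 500 g (express courier limit, Class 4.1) — over the limit.
Class 3 quantity: one 6.8 fl oz container = 201.28 mL.
That is within the Class 3 express courier limit of 250 mL.

No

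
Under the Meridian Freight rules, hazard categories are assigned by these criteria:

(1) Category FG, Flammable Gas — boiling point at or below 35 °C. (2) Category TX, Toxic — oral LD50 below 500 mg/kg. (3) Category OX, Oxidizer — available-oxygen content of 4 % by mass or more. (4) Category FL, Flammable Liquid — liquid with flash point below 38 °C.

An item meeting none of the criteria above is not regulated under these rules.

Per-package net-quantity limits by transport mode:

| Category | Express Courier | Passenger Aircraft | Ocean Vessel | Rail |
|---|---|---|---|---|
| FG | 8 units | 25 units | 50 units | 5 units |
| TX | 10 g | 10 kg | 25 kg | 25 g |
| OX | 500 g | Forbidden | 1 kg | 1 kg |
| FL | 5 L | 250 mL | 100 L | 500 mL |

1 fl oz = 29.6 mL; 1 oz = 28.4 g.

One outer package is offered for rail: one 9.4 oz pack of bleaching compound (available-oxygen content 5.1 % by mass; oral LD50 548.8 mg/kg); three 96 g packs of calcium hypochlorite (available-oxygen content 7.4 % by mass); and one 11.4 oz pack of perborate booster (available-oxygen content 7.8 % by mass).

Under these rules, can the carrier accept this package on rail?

Yes

Bleaching compound: available-oxygen content 5.1 % by mass ≥ 4 % by mass → Category OX (Oxidizer).
Available-oxygen content 7.4 % by mass meets the Category OX criterion (Oxidizer), so the calcium hypochlorite is Category OX.
The perborate booster has available-oxygen content 7.8 % by mass, which is ≥ 4 % by mass, so it is Category OX (Oxidizer).
Total Category OX: (one 9.4 oz pack = 266.96 g) + (three 96 g packs = 288 g) + (one 11.4 oz pack = 323.76 g) = 878.72 g.
878.72 g ≤ 1 kg (rail limit, Category OX) — within limit.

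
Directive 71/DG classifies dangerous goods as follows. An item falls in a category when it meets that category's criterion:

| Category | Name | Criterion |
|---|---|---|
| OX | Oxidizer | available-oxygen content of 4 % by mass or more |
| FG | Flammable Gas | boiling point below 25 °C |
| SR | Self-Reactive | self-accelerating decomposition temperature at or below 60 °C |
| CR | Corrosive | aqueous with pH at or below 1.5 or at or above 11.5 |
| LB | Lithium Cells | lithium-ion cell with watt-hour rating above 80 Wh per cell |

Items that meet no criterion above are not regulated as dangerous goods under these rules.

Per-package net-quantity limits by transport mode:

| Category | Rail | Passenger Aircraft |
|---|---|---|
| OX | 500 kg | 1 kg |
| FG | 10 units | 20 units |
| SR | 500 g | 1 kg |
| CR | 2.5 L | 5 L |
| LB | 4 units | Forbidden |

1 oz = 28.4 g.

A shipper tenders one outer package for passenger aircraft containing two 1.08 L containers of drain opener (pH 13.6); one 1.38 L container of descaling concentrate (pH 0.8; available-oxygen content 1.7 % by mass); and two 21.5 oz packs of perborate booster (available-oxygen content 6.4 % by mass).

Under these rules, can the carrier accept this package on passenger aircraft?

The drain opener has pH 13.6, which is ≥ 11.5, so it is Category CR (Corrosive).
pH 0.8 meets the Category CR criterion (Corrosive), so the descaling concentrate is Category CR.
Available-oxygen content 6.4 % by mass meets the Category OX criterion (Oxidizer), so the perborate booster is Category OX.
Total Category CR: (two 1.08 L containers = 2.16 L) + 1.38 L = 3.54 L.
3.54 L is within the passenger aircraft limit of 5 L for Category CR.
Category OX quantity: two 21.5 oz packs = 1221.2 g.
1221.2 g > 1 kg (passenger aircraft limit, Category OX) — over the limit.

No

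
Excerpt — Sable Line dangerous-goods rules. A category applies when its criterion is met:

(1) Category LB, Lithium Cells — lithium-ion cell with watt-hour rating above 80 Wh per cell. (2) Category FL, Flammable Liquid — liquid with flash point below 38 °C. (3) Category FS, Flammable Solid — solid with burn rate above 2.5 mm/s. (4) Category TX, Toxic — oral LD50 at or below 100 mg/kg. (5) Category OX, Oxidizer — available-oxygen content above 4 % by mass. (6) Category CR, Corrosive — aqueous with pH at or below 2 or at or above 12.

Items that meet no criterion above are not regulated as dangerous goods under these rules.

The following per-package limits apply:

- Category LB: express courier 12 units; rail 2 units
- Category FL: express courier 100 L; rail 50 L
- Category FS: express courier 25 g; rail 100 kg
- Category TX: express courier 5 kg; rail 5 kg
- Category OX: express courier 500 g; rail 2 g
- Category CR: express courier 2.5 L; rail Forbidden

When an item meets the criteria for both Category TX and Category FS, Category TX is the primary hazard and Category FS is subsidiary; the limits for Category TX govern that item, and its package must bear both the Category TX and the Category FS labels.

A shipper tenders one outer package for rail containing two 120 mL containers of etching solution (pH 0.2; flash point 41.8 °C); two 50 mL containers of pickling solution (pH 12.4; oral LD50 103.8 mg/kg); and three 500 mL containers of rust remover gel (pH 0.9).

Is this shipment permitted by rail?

With pH 0.2 (≤ 2), the etching solution falls in Category CR.
The pickling solution has pH 12.4, which is ≥ 12, so it is Category CR (Corrosive).
With pH 0.9 (≤ 2), the rust remover gel falls in Category CR.
Total Category CR: (two 120 mL containers = 240 mL) + (two 50 mL containers = 100 mL) + (three 500 mL containers = 1.5 L) = 1.84 L.
By rail, Category CR is Forbidden regardless of quantity.

No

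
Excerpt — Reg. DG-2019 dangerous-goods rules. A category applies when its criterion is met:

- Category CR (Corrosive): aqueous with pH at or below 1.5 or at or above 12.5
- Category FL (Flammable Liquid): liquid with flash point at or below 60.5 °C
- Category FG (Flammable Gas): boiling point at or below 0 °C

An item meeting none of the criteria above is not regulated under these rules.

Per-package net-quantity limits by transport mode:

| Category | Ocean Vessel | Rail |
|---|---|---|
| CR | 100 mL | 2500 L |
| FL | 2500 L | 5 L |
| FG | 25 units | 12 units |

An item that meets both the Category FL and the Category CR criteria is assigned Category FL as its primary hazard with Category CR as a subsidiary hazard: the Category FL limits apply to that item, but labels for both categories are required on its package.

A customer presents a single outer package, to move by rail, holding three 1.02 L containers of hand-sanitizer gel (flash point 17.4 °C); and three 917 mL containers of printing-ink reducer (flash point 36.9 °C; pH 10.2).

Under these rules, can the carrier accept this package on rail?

The hand-sanitizer gel has flash point 17.4 °C, which is ≤ 60.5 °C, so it is Category FL (Flammable Liquid).
With flash point 36.9 °C (≤ 60.5 °C), the printing-ink reducer falls in Category FL.
Category FL net quantity: (three 1.02 L containers = 3.06 L) + (three 917 mL containers = 2.751 L) = 5.811 L.
That exceeds the Category FL rail limit of 5 L.

No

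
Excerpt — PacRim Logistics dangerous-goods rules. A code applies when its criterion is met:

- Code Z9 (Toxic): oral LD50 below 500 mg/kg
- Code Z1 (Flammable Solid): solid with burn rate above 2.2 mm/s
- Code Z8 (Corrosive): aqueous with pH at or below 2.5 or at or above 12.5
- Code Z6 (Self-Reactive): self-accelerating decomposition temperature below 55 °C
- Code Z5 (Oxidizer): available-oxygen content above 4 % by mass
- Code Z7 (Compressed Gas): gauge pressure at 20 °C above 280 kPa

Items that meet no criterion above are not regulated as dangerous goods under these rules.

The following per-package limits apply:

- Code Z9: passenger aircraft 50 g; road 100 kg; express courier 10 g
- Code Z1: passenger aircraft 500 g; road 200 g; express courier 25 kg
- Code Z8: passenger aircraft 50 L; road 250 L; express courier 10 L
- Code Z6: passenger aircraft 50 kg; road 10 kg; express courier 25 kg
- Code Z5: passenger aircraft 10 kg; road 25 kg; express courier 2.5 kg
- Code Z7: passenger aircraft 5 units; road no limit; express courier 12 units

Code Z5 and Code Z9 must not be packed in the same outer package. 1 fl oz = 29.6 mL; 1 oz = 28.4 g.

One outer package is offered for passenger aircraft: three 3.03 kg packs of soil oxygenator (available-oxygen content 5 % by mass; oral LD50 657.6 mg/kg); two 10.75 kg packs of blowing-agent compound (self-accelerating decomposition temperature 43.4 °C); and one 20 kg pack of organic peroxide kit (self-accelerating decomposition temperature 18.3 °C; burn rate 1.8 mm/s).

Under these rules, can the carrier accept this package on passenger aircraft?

Yes

With available-oxygen content 5 % by mass (> 4 % by mass), the soil oxygenator falls in Code Z5.
With self-accelerating decomposition temperature 43.4 °C (< 55 °C), the blowing-agent compound falls in Code Z6.
Organic peroxide kit: self-accelerating decomposition temperature 18.3 °C < 55 °C → Code Z6 (Self-Reactive).
Code Z5 quantity: three 3.03 kg packs = 9.09 kg.
9.09 kg ≤ 10 kg (passenger aircraft limit, Code Z5) — within limit.
Total Code Z6: (two 10.75 kg packs = 21.5 kg) + 20 kg = 41.5 kg.
41.5 kg is within the passenger aircraft limit of 50 kg for Code Z6.
The segregation rule (Code Z5 with Code Z9) does not apply to Code Z5 with Code Z6.
Every hazard code is within its passenger aircraft limit and no segregation rule is violated.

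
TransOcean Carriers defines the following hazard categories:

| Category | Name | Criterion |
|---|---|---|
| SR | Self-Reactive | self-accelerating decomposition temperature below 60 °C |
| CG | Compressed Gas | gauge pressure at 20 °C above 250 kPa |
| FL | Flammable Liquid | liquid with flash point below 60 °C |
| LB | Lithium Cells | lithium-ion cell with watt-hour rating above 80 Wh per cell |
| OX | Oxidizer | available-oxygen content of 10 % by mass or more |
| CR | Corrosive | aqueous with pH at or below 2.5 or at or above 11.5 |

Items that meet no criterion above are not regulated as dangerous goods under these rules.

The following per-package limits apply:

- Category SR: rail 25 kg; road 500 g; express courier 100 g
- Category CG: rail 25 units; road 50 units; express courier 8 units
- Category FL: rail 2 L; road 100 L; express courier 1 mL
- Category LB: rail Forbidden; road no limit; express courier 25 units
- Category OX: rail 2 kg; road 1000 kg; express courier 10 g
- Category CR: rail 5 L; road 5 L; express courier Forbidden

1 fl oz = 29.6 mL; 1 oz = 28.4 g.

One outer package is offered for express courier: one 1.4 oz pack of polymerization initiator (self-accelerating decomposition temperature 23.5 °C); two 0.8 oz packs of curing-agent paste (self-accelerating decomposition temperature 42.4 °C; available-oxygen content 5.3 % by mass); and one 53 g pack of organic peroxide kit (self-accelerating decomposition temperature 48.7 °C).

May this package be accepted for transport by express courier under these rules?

Self-accelerating decomposition temperature 23.5 °C meets the Category SR criterion (Self-Reactive), so the polymerization initiator is Category SR.
With self-accelerating decomposition temperature 42.4 °C (< 60 °C), the curing-agent paste falls in Category SR.
With self-accelerating decomposition temperature 48.7 °C (< 60 °C), the organic peroxide kit falls in Category SR.
Total Category SR: (one 1.4 oz pack = 39.76 g) + (two 0.8 oz packs = 45.44 g) + 53 g = 138.2 g.
138.2 g exceeds the express courier limit of 100 g for Category SR.

No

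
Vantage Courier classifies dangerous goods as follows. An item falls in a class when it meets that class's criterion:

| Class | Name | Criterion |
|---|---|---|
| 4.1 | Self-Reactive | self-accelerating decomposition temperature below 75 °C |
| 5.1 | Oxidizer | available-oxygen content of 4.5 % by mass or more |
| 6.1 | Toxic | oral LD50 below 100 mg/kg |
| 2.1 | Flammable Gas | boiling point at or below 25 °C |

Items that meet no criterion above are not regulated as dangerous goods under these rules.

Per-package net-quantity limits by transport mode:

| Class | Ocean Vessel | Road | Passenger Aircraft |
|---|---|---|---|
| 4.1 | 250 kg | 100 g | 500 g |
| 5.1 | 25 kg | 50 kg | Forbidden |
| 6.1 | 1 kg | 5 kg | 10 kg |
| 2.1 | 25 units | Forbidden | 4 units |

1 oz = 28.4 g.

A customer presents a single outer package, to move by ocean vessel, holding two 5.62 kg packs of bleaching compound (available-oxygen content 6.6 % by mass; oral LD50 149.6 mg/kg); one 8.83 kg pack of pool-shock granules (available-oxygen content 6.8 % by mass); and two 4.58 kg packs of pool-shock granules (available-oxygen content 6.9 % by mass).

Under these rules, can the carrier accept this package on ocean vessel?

No

With available-oxygen content 6.6 % by mass (≥ 4.5 % by mass), the bleaching compound falls in Class 5.1.
Available-oxygen content 6.8 % by mass meets the Class 5.1 criterion (Oxidizer), so the pool-shock granules are Class 5.1.
With available-oxygen content 6.9 % by mass (≥ 4.5 % by mass), the pool-shock granules fall in Class 5.1.
Class 5.1 net quantity: (two 5.62 kg packs = 11.24 kg) + 8.83 kg + (two 4.58 kg packs = 9.16 kg) = 29.23 kg.
29.23 kg exceeds the ocean vessel limit of 25 kg for Class 5.1.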